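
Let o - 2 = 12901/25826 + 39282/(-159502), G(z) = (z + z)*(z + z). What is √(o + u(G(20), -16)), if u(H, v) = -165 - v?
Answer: I*√622522483272747459262/2059649326 ≈ 12.114*I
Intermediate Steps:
G(z) = 4*z² (G(z) = (2*z)*(2*z) = 4*z²)
o = 4640917837/2059649326 (o = 2 + (12901/25826 + 39282/(-159502)) = 2 + (12901*(1/25826) + 39282*(-1/159502)) = 2 + (12901/25826 - 19641/79751) = 2 + 521619185/2059649326 = 4640917837/2059649326 ≈ 2.2533)
√(o + u(G(20), -16)) = √(4640917837/2059649326 + (-165 - 1*(-16))) = √(4640917837/2059649326 + (-165 + 16)) = √(4640917837/2059649326 - 149) = √(-302246831737/2059649326) = I*√622522483272747459262/2059649326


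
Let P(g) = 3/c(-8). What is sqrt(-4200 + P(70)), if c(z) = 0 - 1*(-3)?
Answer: I*sqrt(4199) ≈ 64.8*I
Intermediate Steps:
c(z) = 3 (c(z) = 0 + 3 = 3)
P(g) = 1 (P(g) = 3/3 = 3*(1/3) = 1)
sqrt(-4200 + P(70)) = sqrt(-4200 + 1) = sqrt(-4199) = I*sqrt(4199)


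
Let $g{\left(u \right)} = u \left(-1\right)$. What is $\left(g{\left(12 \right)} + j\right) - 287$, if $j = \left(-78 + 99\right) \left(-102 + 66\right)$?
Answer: $-1055$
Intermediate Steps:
$j = -756$ ($j = 21 \left(-36\right) = -756$)
$g{\left(u \right)} = - u$
$\left(g{\left(12 \right)} + j\right) - 287 = \left(\left(-1\right) 12 - 756\right) - 287 = \left(-12 - 756\right) - 287 = -768 - 287 = -1055$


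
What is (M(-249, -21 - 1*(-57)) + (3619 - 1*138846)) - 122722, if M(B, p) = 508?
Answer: -257441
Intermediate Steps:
(M(-249, -21 - 1*(-57)) + (3619 - 1*138846)) - 122722 = (508 + (3619 - 1*138846)) - 122722 = (508 + (3619 - 138846)) - 122722 = (508 - 135227) - 122722 = -134719 - 122722 = -257441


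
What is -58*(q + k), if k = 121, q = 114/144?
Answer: -84767/12 ≈ -7063.9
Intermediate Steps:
q = 19/24 (q = 114*(1/144) = 19/24 ≈ 0.79167)
-58*(q + k) = -58*(19/24 + 121) = -58*2923/24 = -84767/12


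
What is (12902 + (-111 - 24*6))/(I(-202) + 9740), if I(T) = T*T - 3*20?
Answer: 12647/50484 ≈ 0.25051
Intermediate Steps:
I(T) = -60 + T² (I(T) = T² - 60 = -60 + T²)
(12902 + (-111 - 24*6))/(I(-202) + 9740) = (12902 + (-111 - 24*6))/((-60 + (-202)²) + 9740) = (12902 + (-111 - 144))/((-60 + 40804) + 9740) = (12902 - 255)/(40744 + 9740) = 12647/50484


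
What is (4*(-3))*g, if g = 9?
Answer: -108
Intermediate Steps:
(4*(-3))*g = (4*(-3))*9 = -12*9 = -108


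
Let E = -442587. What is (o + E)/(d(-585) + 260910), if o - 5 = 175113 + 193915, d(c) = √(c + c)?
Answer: -16402542/58182931 + 943*I*√130/290914655 ≈ -0.28191 + 3.6959e-5*I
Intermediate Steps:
d(c) = √2*√c (d(c) = √(2*c) = √2*√c)
o = 369033 (o = 5 + (175113 + 193915) = 5 + 369028 = 369033)
(o + E)/(d(-585) + 260910) = (369033 - 442587)/(√2*√(-585) + 260910) = -73554/(√2*(3*I*√65) + 260910) = -73554/(3*I*√130 + 260910) = -73554/(260910 + 3*I*√130)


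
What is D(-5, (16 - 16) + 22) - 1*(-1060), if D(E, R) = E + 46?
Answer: 1101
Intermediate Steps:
D(E, R) = 46 + E
D(-5, (16 - 16) + 22) - 1*(-1060) = (46 - 5) - 1*(-1060) = 41 + 1060 = 1101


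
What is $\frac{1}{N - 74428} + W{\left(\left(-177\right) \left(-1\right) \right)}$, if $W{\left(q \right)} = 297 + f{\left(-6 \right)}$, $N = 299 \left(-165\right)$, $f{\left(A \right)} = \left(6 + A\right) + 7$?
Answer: $\frac{37623951}{123763} \approx 304.0$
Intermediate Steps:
$f{\left(A \right)} = 13 + A$
$N = -49335$
$W{\left(q \right)} = 304$ ($W{\left(q \right)} = 297 + \left(13 - 6\right) = 297 + 7 = 304$)
$\frac{1}{N - 74428} + W{\left(\left(-177\right) \left(-1\right) \right)} = \frac{1}{-49335 - 74428} + 304 = \frac{1}{-123763} + 304 = - \frac{1}{123763} + 304 = \frac{37623951}{123763}$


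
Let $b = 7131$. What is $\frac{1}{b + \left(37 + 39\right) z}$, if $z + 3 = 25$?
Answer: $\frac{1}{8803} \approx 0.0001136$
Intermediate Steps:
$z = 22$ ($z = -3 + 25 = 22$)
$\frac{1}{b + \left(37 + 39\right) z} = \frac{1}{7131 + \left(37 + 39\right) 22} = \frac{1}{7131 + 76 \cdot 22} = \frac{1}{7131 + 1672} = \frac{1}{8803}$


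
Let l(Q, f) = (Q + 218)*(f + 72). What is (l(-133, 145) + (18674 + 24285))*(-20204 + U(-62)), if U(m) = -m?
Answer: -1236799368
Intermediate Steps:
l(Q, f) = (72 + f)*(218 + Q) (l(Q, f) = (218 + Q)*(72 + f) = (72 + f)*(218 + Q))
(l(-133, 145) + (18674 + 24285))*(-20204 + U(-62)) = ((15696 + 72*(-133) + 218*145 - 133*145) + (18674 + 24285))*(-20204 - 1*(-62)) = ((15696 - 9576 + 31610 - 19285) + 42959)*(-20204 + 62) = (18445 + 42959)*(-20142) = 61404*(-20142) = -1236799368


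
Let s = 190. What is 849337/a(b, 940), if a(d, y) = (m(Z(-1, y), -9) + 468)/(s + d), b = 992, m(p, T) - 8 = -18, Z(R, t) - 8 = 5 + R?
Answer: 501958167/229 ≈ 2.1920e+6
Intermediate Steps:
Z(R, t) = 13 + R (Z(R, t) = 8 + (5 + R) = 13 + R)
m(p, T) = -10 (m(p, T) = 8 - 18 = -10)
a(d, y) = 458/(190 + d) (a(d, y) = (-10 + 468)/(190 + d) = 458/(190 + d))
849337/a(b, 940) = 849337/((458/(190 + 992))) = 849337/((458/1182)) = 849337/((458*(1/1182))) = 849337/(229/591) = 849337*(591/229) = 501958167/229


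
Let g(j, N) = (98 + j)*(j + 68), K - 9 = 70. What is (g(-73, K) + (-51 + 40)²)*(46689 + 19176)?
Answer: -263460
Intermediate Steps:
K = 79 (K = 9 + 70 = 79)
g(j, N) = (68 + j)*(98 + j) (g(j, N) = (98 + j)*(68 + j) = (68 + j)*(98 + j))
(g(-73, K) + (-51 + 40)²)*(46689 + 19176) = ((6664 + (-73)² + 166*(-73)) + (-51 + 40)²)*(46689 + 19176) = ((6664 + 5329 - 12118) + (-11)²)*65865 = (-125 + 121)*65865 = -4*65865 = -263460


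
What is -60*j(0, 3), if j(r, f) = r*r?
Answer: 0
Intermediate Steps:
j(r, f) = r²
-60*j(0, 3) = -60*0² = -60*0 = 0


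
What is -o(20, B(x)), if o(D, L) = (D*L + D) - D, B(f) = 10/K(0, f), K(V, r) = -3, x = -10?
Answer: 200/3 ≈ 66.667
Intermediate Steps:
B(f) = -10/3 (B(f) = 10/(-3) = 10*(-1/3) = -10/3)
o(D, L) = D*L (o(D, L) = (D + D*L) - D = D*L)
-o(20, B(x)) = -20*(-10)/3 = -1*(-200/3) = 200/3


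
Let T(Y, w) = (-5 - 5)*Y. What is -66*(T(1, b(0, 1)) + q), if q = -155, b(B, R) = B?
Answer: 10890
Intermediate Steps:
T(Y, w) = -10*Y
-66*(T(1, b(0, 1)) + q) = -66*(-10*1 - 155) = -66*(-10 - 155) = -66*(-165) = 10890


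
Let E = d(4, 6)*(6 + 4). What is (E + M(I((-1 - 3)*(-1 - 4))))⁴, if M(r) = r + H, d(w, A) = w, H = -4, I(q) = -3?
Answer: 1185921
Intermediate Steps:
M(r) = -4 + r (M(r) = r - 4 = -4 + r)
E = 40 (E = 4*(6 + 4) = 4*10 = 40)
(E + M(I((-1 - 3)*(-1 - 4))))⁴ = (40 + (-4 - 3))⁴ = (40 - 7)⁴ = 33⁴ = 1185921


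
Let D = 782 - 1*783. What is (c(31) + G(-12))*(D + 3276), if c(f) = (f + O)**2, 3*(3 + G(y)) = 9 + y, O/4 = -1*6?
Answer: 147375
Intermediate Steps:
O = -24 (O = 4*(-1*6) = 4*(-6) = -24)
G(y) = y/3 (G(y) = -3 + (9 + y)/3 = -3 + (3 + y/3) = y/3)
c(f) = (-24 + f)**2 (c(f) = (f - 24)**2 = (-24 + f)**2)
D = -1 (D = 782 - 783 = -1)
(c(31) + G(-12))*(D + 3276) = ((-24 + 31)**2 + (1/3)*(-12))*(-1 + 3276) = (7**2 - 4)*3275 = (49 - 4)*3275 = 45*3275 = 147375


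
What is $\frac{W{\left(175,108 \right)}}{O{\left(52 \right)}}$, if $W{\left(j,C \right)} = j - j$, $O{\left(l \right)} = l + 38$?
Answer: $0$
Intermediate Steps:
$O{\left(l \right)} = 38 + l$
$W{\left(j,C \right)} = 0$
$\frac{W{\left(175,108 \right)}}{O{\left(52 \right)}} = \frac{0}{38 + 52} = \frac{0}{90} = 0 \cdot \frac{1}{90} = 0$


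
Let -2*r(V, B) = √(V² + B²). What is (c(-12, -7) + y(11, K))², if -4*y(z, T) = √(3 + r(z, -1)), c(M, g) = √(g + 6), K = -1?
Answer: (8*I - √2*√(6 - √122))²/64 ≈ -0.36352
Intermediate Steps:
r(V, B) = -√(B² + V²)/2 (r(V, B) = -√(V² + B²)/2 = -√(B² + V²)/2)
c(M, g) = √(6 + g)
y(z, T) = -√(3 - √(1 + z²)/2)/4 (y(z, T) = -√(3 - √((-1)² + z²)/2)/4 = -√(3 - √(1 + z²)/2)/4)
(c(-12, -7) + y(11, K))² = (√(6 - 7) - √(12 - 2*√(1 + 11²))/8)² = (√(-1) - √(12 - 2*√(1 + 121))/8)² = (I - √(12 - 2*√122)/8)²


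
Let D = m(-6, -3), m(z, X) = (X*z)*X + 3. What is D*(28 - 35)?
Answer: 357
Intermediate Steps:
m(z, X) = 3 + z*X² (m(z, X) = z*X² + 3 = 3 + z*X²)
D = -51 (D = 3 - 6*(-3)² = 3 - 6*9 = 3 - 54 = -51)
D*(28 - 35) = -51*(28 - 35) = -51*(-7) = 357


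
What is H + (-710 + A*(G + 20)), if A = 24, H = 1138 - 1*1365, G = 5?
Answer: -337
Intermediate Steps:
H = -227 (H = 1138 - 1365 = -227)
H + (-710 + A*(G + 20)) = -227 + (-710 + 24*(5 + 20)) = -227 + (-710 + 24*25) = -227 + (-710 + 600) = -227 - 110 = -337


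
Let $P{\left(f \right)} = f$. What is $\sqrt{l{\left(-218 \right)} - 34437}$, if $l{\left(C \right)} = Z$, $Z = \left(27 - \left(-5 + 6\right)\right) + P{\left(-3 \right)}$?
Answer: $i \sqrt{34414} \approx 185.51 i$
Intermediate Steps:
$Z = 23$ ($Z = \left(27 - \left(-5 + 6\right)\right) - 3 = \left(27 - 1\right) - 3 = 26 - 3 = 23$)
$l{\left(C \right)} = 23$
$\sqrt{l{\left(-218 \right)} - 34437} = \sqrt{23 - 34437} = \sqrt{-34414} = i \sqrt{34414}$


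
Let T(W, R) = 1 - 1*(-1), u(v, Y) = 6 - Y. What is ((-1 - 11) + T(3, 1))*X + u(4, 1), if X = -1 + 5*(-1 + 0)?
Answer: 65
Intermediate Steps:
T(W, R) = 2 (T(W, R) = 1 + 1 = 2)
X = -6 (X = -1 + 5*(-1) = -1 - 5 = -6)
((-1 - 11) + T(3, 1))*X + u(4, 1) = ((-1 - 11) + 2)*(-6) + (6 - 1*1) = (-12 + 2)*(-6) + (6 - 1) = -10*(-6) + 5 = 60 + 5 = 65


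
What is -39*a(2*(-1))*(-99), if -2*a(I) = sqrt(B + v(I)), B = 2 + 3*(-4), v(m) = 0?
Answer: -3861*I*sqrt(10)/2 ≈ -6104.8*I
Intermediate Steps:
B = -10 (B = 2 - 12 = -10)
a(I) = -I*sqrt(10)/2 (a(I) = -sqrt(-10 + 0)/2 = -I*sqrt(10)/2)
-39*a(2*(-1))*(-99) = -(-39)*I*sqrt(10)/2*(-99) = (39*I*sqrt(10)/2)*(-99) = -3861*I*sqrt(10)/2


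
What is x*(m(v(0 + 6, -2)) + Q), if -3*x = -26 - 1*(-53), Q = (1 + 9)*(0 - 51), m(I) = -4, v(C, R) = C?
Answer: 4626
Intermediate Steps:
Q = -510 (Q = 10*(-51) = -510)
x = -9 (x = -(-26 - 1*(-53))/3 = -(-26 + 53)/3 = -1/3*27 = -9)
x*(m(v(0 + 6, -2)) + Q) = -9*(-4 - 510) = -9*(-514) = 4626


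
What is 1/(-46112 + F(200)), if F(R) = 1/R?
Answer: -200/9222399 ≈ -2.1686e-5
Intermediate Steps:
1/(-46112 + F(200)) = 1/(-46112 + 1/200) = 1/(-9222399/200) = -200/9222399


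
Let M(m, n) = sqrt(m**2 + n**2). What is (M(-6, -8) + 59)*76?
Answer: 5244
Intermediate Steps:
(M(-6, -8) + 59)*76 = (sqrt((-6)**2 + (-8)**2) + 59)*76 = (sqrt(36 + 64) + 59)*76 = (sqrt(100) + 59)*76 = (10 + 59)*76 = 69*76 = 5244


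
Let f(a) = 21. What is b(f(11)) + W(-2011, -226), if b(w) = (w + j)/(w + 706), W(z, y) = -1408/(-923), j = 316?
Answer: 1334667/671021 ≈ 1.9890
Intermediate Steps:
W(z, y) = 1408/923 (W(z, y) = -1408*(-1/923) = 1408/923)
b(w) = (316 + w)/(706 + w) (b(w) = (w + 316)/(w + 706) = (316 + w)/(706 + w))
b(f(11)) + W(-2011, -226) = (316 + 21)/(706 + 21) + 1408/923 = 337/727 + 1408/923 = 1334667/671021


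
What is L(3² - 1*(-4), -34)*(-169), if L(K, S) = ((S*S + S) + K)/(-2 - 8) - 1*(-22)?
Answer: 30927/2 ≈ 15464.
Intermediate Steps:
L(K, S) = 22 - K/10 - S/10 - S²/10 (L(K, S) = ((S² + S) + K)/(-10) + 22 = ((S + S²) + K)*(-⅒) + 22 = (K + S + S²)*(-⅒) + 22 = (-K/10 - S/10 - S²/10) + 22 = 22 - K/10 - S/10 - S²/10)
L(3² - 1*(-4), -34)*(-169) = (22 - (3² - 1*(-4))/10 - ⅒*(-34) - ⅒*(-34)²)*(-169) = (22 - (9 + 4)/10 + 17/5 - ⅒*1156)*(-169) = (22 - ⅒*13 + 17/5 - 578/5)*(-169) = (22 - 13/10 + 17/5 - 578/5)*(-169) = -183/2*(-169) = 30927/2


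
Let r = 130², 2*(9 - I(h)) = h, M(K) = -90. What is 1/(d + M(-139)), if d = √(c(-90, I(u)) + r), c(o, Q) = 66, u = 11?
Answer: 45/4433 + √16966/8866 ≈ 0.024843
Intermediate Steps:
I(h) = 9 - h/2
r = 16900
d = √16966 (d = √(66 + 16900) = √16966 ≈ 130.25)
1/(d + M(-139)) = 1/(√16966 - 90) = 1/(-90 + √16966)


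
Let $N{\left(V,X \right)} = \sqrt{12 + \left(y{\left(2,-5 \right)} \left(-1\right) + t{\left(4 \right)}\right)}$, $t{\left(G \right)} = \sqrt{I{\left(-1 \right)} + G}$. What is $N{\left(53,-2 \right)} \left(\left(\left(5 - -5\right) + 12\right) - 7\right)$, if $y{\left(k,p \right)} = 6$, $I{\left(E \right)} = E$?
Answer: $15 \sqrt{6 + \sqrt{3}} \approx 41.71$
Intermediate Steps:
$t{\left(G \right)} = \sqrt{-1 + G}$
$N{\left(V,X \right)} = \sqrt{6 + \sqrt{3}}$ ($N{\left(V,X \right)} = \sqrt{12 + \left(6 \left(-1\right) + \sqrt{-1 + 4}\right)} = \sqrt{12 - \left(6 - \sqrt{3}\right)} = \sqrt{6 + \sqrt{3}}$)
$N{\left(53,-2 \right)} \left(\left(\left(5 - -5\right) + 12\right) - 7\right) = \sqrt{6 + \sqrt{3}} \left(\left(\left(5 - -5\right) + 12\right) - 7\right) = \sqrt{6 + \sqrt{3}} \left(\left(\left(5 + 5\right) + 12\right) - 7\right) = \sqrt{6 + \sqrt{3}} \left(\left(10 + 12\right) - 7\right) = \sqrt{6 + \sqrt{3}} \left(22 - 7\right) = \sqrt{6 + \sqrt{3}} \cdot 15 = 15 \sqrt{6 + \sqrt{3}}$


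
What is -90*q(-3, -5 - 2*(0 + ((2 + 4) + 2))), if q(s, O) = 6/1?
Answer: -540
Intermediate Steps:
q(s, O) = 6 (q(s, O) = 6*1 = 6)
-90*q(-3, -5 - 2*(0 + ((2 + 4) + 2))) = -90*6 = -540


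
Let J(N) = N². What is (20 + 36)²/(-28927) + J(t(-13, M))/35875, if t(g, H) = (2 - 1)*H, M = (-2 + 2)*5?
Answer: -3136/28927 ≈ -0.10841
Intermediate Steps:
M = 0 (M = 0*5 = 0)
t(g, H) = H (t(g, H) = 1*H = H)
(20 + 36)²/(-28927) + J(t(-13, M))/35875 = (20 + 36)²/(-28927) + 0²/35875 = 56²*(-1/28927) + 0*(1/35875) = 3136*(-1/28927) + 0 = -3136/28927 + 0 = -3136/28927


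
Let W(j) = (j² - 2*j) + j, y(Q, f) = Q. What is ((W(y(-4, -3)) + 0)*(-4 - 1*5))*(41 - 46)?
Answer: 900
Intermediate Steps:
W(j) = j² - j
((W(y(-4, -3)) + 0)*(-4 - 1*5))*(41 - 46) = ((-4*(-1 - 4) + 0)*(-4 - 1*5))*(41 - 46) = ((-4*(-5) + 0)*(-4 - 5))*(-5) = ((20 + 0)*(-9))*(-5) = (20*(-9))*(-5) = -180*(-5) = 900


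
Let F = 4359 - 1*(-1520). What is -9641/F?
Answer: -9641/5879 ≈ -1.6399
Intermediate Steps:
F = 5879 (F = 4359 + 1520 = 5879)
-9641/F = -9641/5879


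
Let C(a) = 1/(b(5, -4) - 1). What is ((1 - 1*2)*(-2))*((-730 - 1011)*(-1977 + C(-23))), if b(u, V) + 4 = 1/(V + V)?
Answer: 282268330/41 ≈ 6.8846e+6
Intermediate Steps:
b(u, V) = -4 + 1/(2*V) (b(u, V) = -4 + 1/(V + V) = -4 + 1/(2*V))
C(a) = -8/41 (C(a) = 1/((-4 + (½)/(-4)) - 1) = 1/((-4 + (½)*(-¼)) - 1) = 1/((-4 - ⅛) - 1) = 1/(-33/8 - 1) = 1/(-41/8) = -8/41)
((1 - 1*2)*(-2))*((-730 - 1011)*(-1977 + C(-23))) = ((1 - 1*2)*(-2))*((-730 - 1011)*(-1977 - 8/41)) = ((1 - 2)*(-2))*(-1741*(-81065/41)) = -1*(-2)*(141134165/41) = 2*(141134165/41) = 282268330/41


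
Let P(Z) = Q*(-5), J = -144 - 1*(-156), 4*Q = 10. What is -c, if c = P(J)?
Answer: 25/2 ≈ 12.500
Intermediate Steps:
Q = 5/2 (Q = (¼)*10 = 5/2 ≈ 2.5000)
J = 12 (J = -144 + 156 = 12)
P(Z) = -25/2 (P(Z) = (5/2)*(-5) = -25/2)
c = -25/2 ≈ -12.500
-c = -1*(-25/2) = 25/2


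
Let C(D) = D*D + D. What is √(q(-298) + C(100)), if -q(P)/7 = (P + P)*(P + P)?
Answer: 2*I*√619103 ≈ 1573.7*I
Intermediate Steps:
q(P) = -28*P² (q(P) = -7*(P + P)*(P + P) = -7*2*P*2*P = -28*P²)
C(D) = D + D² (C(D) = D² + D = D + D²)
√(q(-298) + C(100)) = √(-28*(-298)² + 100*(1 + 100)) = √(-28*88804 + 100*101) = √(-2486512 + 10100) = √(-2476412) = 2*I*√619103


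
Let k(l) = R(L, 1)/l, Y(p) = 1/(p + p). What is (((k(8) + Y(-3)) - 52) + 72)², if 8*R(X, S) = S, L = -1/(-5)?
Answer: 14523721/36864 ≈ 393.98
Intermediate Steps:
L = ⅕ (L = -1*(-⅕) = ⅕ ≈ 0.20000)
R(X, S) = S/8
Y(p) = 1/(2*p)
k(l) = 1/(8*l) (k(l) = ((⅛)*1)/l = 1/(8*l))
(((k(8) + Y(-3)) - 52) + 72)² = ((((⅛)/8 + (½)/(-3)) - 52) + 72)² = ((((⅛)*(⅛) + (½)*(-⅓)) - 52) + 72)² = (((1/64 - ⅙) - 52) + 72)² = ((-29/192 - 52) + 72)² = (-10013/192 + 72)² = (3811/192)² = 14523721/36864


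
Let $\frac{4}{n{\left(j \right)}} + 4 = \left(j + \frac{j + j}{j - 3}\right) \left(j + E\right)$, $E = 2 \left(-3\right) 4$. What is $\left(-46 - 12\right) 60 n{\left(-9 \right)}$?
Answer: $- \frac{27840}{487} \approx -57.166$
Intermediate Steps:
$E = -24$ ($E = \left(-6\right) 4 = -24$)
$n{\left(j \right)} = \frac{4}{-4 + \left(-24 + j\right) \left(j + \frac{2 j}{-3 + j}\right)}$ ($n{\left(j \right)} = \frac{4}{-4 + \left(j + \frac{j + j}{j - 3}\right) \left(j - 24\right)} = \frac{4}{-4 + \left(j + \frac{2 j}{-3 + j}\right) \left(-24 + j\right)} = \frac{4}{-4 + \left(-24 + j\right) \left(j + \frac{2 j}{-3 + j}\right)}$)
$\left(-46 - 12\right) 60 n{\left(-9 \right)} = \left(-46 - 12\right) 60 \frac{4 \left(-3 - 9\right)}{12 + \left(-9\right)^{3} - 25 \left(-9\right)^{2} + 20 \left(-9\right)} = \left(-46 - 12\right) 60 \cdot 4 \frac{1}{12 - 729 - 2025 - 180} \left(-12\right) = \left(-58\right) 60 \cdot 4 \frac{1}{12 - 729 - 2025 - 180} \left(-12\right) = - 3480 \cdot 4 \frac{1}{-2922} \left(-12\right) = - 3480 \cdot 4 \left(- \frac{1}{2922}\right) \left(-12\right) = \left(-3480\right) \frac{8}{487} = - \frac{27840}{487}$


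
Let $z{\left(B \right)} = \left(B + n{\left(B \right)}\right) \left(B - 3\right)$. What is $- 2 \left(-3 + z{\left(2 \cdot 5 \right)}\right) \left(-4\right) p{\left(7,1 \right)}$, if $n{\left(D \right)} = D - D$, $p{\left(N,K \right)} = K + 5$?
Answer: $3216$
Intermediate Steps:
$p{\left(N,K \right)} = 5 + K$
$n{\left(D \right)} = 0$
$z{\left(B \right)} = B \left(-3 + B\right)$ ($z{\left(B \right)} = \left(B + 0\right) \left(B - 3\right) = B \left(-3 + B\right)$)
$- 2 \left(-3 + z{\left(2 \cdot 5 \right)}\right) \left(-4\right) p{\left(7,1 \right)} = - 2 \left(-3 + 2 \cdot 5 \left(-3 + 2 \cdot 5\right)\right) \left(-4\right) \left(5 + 1\right) = - 2 \left(-3 + 10 \left(-3 + 10\right)\right) \left(-4\right) 6 = - 2 \left(-3 + 10 \cdot 7\right) \left(-4\right) 6 = - 2 \left(-3 + 70\right) \left(-4\right) 6 = \left(-2\right) 67 \left(-4\right) 6 = \left(-134\right) \left(-4\right) 6 = 536 \cdot 6 = 3216$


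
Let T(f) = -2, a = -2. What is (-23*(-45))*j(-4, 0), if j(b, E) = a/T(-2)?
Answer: 1035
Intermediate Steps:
j(b, E) = 1 (j(b, E) = -2/(-2) = -2*(-½) = 1)
(-23*(-45))*j(-4, 0) = -23*(-45)*1 = 1035*1 = 1035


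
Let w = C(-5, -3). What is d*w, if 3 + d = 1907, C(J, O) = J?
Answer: -9520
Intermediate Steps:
w = -5
d = 1904 (d = -3 + 1907 = 1904)
d*w = 1904*(-5) = -9520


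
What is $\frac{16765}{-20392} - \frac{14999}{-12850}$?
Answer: $\frac{45214679}{131018600} \approx 0.3451$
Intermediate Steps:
$\frac{16765}{-20392} - \frac{14999}{-12850} = 16765 \left(- \frac{1}{20392}\right) - - \frac{14999}{12850} = - \frac{16765}{20392} + \frac{14999}{12850} = \frac{45214679}{131018600}$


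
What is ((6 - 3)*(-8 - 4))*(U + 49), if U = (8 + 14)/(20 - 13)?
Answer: -13140/7 ≈ -1877.1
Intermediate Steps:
U = 22/7 ≈ 3.1429
((6 - 3)*(-8 - 4))*(U + 49) = ((6 - 3)*(-8 - 4))*(22/7 + 49) = (3*(-12))*(365/7) = -36*365/7 = -13140/7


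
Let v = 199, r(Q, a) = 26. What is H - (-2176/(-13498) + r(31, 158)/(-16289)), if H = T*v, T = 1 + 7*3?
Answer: 2177717300/497441 ≈ 4377.8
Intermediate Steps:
T = 22 (T = 1 + 21 = 22)
H = 4378 (H = 22*199 = 4378)
H - (-2176/(-13498) + r(31, 158)/(-16289)) = 4378 - (-2176/(-13498) + 26/(-16289)) = 4378 - (-2176*(-1/13498) + 26*(-1/16289)) = 4378 - (64/397 - 2/1253) = 4378 - 1*79398/497441 = 4378 - 79398/497441 = 2177717300/497441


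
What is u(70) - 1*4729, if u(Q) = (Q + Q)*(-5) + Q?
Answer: -5359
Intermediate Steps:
u(Q) = -9*Q (u(Q) = (2*Q)*(-5) + Q = -10*Q + Q = -9*Q)
u(70) - 1*4729 = -9*70 - 1*4729 = -630 - 4729 = -5359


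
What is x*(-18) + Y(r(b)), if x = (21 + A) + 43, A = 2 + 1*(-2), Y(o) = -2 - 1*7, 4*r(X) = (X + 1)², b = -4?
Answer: -1161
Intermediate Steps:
r(X) = (1 + X)²/4 (r(X) = (X + 1)²/4 = (1 + X)²/4)
Y(o) = -9 (Y(o) = -2 - 7 = -9)
A = 0 (A = 2 - 2 = 0)
x = 64 (x = (21 + 0) + 43 = 21 + 43 = 64)
x*(-18) + Y(r(b)) = 64*(-18) - 9 = -1152 - 9 = -1161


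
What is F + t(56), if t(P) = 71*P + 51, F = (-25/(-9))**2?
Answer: 326812/81 ≈ 4034.7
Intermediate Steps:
F = 625/81 (F = (-25*(-1/9))**2 = (25/9)**2 = 625/81 ≈ 7.7160)
t(P) = 51 + 71*P
F + t(56) = 625/81 + (51 + 71*56) = 625/81 + (51 + 3976) = 625/81 + 4027 = 326812/81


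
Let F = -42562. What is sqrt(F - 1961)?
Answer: 3*I*sqrt(4947) ≈ 211.0*I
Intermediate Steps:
sqrt(F - 1961) = sqrt(-42562 - 1961) = sqrt(-44523) = 3*I*sqrt(4947)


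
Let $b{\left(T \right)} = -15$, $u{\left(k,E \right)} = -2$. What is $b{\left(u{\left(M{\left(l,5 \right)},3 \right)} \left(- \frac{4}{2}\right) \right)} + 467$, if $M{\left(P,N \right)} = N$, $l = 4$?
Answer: $452$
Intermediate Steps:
$b{\left(u{\left(M{\left(l,5 \right)},3 \right)} \left(- \frac{4}{2}\right) \right)} + 467 = -15 + 467 = 452$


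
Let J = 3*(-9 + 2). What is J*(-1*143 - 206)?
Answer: 7329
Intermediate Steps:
J = -21 (J = 3*(-7) = -21)
J*(-1*143 - 206) = -21*(-1*143 - 206) = -21*(-143 - 206) = -21*(-349) = 7329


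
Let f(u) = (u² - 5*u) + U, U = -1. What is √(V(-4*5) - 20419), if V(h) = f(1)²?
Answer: 3*I*√2266 ≈ 142.81*I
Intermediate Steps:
f(u) = -1 + u² - 5*u (f(u) = (u² - 5*u) - 1 = -1 + u² - 5*u)
V(h) = 25 (V(h) = (-1 + 1² - 5*1)² = (-1 + 1 - 5)² = (-5)² = 25)
√(V(-4*5) - 20419) = √(25 - 20419) = √(-20394) = 3*I*√2266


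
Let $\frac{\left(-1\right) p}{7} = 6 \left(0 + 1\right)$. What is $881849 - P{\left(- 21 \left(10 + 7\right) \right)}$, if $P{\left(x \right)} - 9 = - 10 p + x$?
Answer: $881777$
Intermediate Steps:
$p = -42$ ($p = - 7 \cdot 6 \left(0 + 1\right) = - 7 \cdot 6 \cdot 1 = \left(-7\right) 6 = -42$)
$P{\left(x \right)} = 429 + x$ ($P{\left(x \right)} = 9 + \left(\left(-10\right) \left(-42\right) + x\right) = 9 + \left(420 + x\right) = 429 + x$)
$881849 - P{\left(- 21 \left(10 + 7\right) \right)} = 881849 - \left(429 - 21 \left(10 + 7\right)\right) = 881849 - \left(429 - 357\right) = 881849 - 72 = 881777$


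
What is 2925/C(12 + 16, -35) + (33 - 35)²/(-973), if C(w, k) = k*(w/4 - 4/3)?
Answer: -34859/2363 ≈ -14.752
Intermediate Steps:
C(w, k) = k*(-4/3 + w/4) (C(w, k) = k*(w*(¼) - 4*⅓) = k*(w/4 - 4/3) = k*(-4/3 + w/4))
2925/C(12 + 16, -35) + (33 - 35)²/(-973) = 2925/(((1/12)*(-35)*(-16 + 3*(12 + 16)))) + (33 - 35)²/(-973) = 2925/(((1/12)*(-35)*(-16 + 3*28))) + (-2)²*(-1/973) = 2925/(((1/12)*(-35)*(-16 + 84))) + 4*(-1/973) = 2925/(((1/12)*(-35)*68)) - 4/973 = 2925/(-595/3) - 4/973 = 2925*(-3/595) - 4/973 = -1755/119 - 4/973 = -34859/2363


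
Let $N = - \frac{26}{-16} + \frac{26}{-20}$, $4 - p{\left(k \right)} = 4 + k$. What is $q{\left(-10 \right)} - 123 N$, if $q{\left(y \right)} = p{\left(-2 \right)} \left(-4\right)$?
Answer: $- \frac{1919}{40} \approx -47.975$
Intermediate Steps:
$p{\left(k \right)} = - k$ ($p{\left(k \right)} = 4 - \left(4 + k\right) = - k$)
$N = \frac{13}{40}$ ($N = \left(-26\right) \left(- \frac{1}{16}\right) + 26 \left(- \frac{1}{20}\right) = \frac{13}{8} - \frac{13}{10} = \frac{13}{40} \approx 0.325$)
$q{\left(y \right)} = -8$ ($q{\left(y \right)} = \left(-1\right) \left(-2\right) \left(-4\right) = 2 \left(-4\right) = -8$)
$q{\left(-10 \right)} - 123 N = -8 - \frac{1599}{40} = - \frac{1919}{40}$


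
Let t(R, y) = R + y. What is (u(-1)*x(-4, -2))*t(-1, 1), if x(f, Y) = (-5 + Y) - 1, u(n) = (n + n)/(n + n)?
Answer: 0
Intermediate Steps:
u(n) = 1 (u(n) = (2*n)/((2*n)) = (2*n)*(1/(2*n)) = 1)
x(f, Y) = -6 + Y
(u(-1)*x(-4, -2))*t(-1, 1) = (1*(-6 - 2))*(-1 + 1) = (1*(-8))*0 = -8*0 = 0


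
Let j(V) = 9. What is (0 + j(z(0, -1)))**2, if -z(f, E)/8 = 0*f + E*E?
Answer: 81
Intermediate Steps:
z(f, E) = -8*E**2 (z(f, E) = -8*(0*f + E*E) = -8*(0 + E**2) = -8*E**2)
(0 + j(z(0, -1)))**2 = (0 + 9)**2 = 9**2 = 81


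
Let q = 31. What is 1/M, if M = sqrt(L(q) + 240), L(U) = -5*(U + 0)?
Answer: sqrt(85)/85 ≈ 0.10847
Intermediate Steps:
L(U) = -5*U
M = sqrt(85) (M = sqrt(-5*31 + 240) = sqrt(-155 + 240) = sqrt(85) ≈ 9.2195)
1/M = 1/(sqrt(85)) = sqrt(85)/85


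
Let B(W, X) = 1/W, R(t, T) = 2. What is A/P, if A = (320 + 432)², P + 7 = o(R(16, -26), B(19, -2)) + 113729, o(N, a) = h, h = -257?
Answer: 565504/113465 ≈ 4.9839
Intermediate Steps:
o(N, a) = -257
P = 113465 (P = -7 + (-257 + 113729) = -7 + 113472 = 113465)
A = 565504 (A = 752² = 565504)
A/P = 565504/113465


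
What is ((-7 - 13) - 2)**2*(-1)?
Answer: -484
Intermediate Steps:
((-7 - 13) - 2)**2*(-1) = (-20 - 2)**2*(-1) = (-22)**2*(-1) = 484*(-1) = -484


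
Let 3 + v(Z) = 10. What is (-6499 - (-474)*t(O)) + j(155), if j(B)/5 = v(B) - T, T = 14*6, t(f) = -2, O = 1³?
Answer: -7832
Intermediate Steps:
v(Z) = 7 (v(Z) = -3 + 10 = 7)
O = 1
T = 84
j(B) = -385 (j(B) = 5*(7 - 1*84) = 5*(7 - 84) = 5*(-77) = -385)
(-6499 - (-474)*t(O)) + j(155) = (-6499 - (-474)*(-2)) - 385 = (-6499 - 1*948) - 385 = (-6499 - 948) - 385 = -7447 - 385 = -7832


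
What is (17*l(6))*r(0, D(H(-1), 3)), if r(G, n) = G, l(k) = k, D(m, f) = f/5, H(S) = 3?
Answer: 0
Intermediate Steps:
D(m, f) = f/5 (D(m, f) = f*(⅕) = f/5)
(17*l(6))*r(0, D(H(-1), 3)) = (17*6)*0 = 102*0 = 0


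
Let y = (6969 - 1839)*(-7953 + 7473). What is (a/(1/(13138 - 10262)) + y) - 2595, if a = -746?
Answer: -4610491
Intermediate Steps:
y = -2462400 (y = 5130*(-480) = -2462400)
(a/(1/(13138 - 10262)) + y) - 2595 = (-746/(1/(13138 - 10262)) - 2462400) - 2595 = (-746/(1/2876) - 2462400) - 2595 = (-746/1/2876 - 2462400) - 2595 = (-746*2876 - 2462400) - 2595 = (-2145496 - 2462400) - 2595 = -4607896 - 2595 = -4610491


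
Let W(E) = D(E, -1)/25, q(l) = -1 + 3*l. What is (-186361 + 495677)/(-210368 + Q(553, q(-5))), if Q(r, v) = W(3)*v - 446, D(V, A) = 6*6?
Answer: -3866450/2635463 ≈ -1.4671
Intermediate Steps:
D(V, A) = 36
W(E) = 36/25
Q(r, v) = -446 + 36*v/25 (Q(r, v) = 36*v/25 - 446 = -446 + 36*v/25)
(-186361 + 495677)/(-210368 + Q(553, q(-5))) = (-186361 + 495677)/(-210368 + (-446 + 36*(-1 + 3*(-5))/25)) = 309316/(-210368 + (-446 + 36*(-1 - 15)/25)) = 309316/(-210368 + (-446 + (36/25)*(-16))) = 309316/(-210368 + (-446 - 576/25)) = 309316/(-210368 - 11726/25) = 309316/(-5270926/25) = 309316*(-25/5270926) = -3866450/2635463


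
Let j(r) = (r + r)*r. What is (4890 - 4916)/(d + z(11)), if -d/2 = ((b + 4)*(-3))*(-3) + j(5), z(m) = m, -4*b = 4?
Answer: 2/11 ≈ 0.18182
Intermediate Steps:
b = -1 (b = -1/4*4 = -1)
j(r) = 2*r**2 (j(r) = (2*r)*r = 2*r**2)
d = -154 (d = -2*(((-1 + 4)*(-3))*(-3) + 2*5**2) = -2*((3*(-3))*(-3) + 2*25) = -2*(-9*(-3) + 50) = -2*(27 + 50) = -2*77 = -154)
(4890 - 4916)/(d + z(11)) = (4890 - 4916)/(-154 + 11) = -26/(-143) = -26*(-1/143) = 2/11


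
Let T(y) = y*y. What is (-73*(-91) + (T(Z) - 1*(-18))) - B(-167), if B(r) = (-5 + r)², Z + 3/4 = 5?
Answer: -366479/16 ≈ -22905.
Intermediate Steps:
Z = 17/4 (Z = -¾ + 5 = 17/4 ≈ 4.2500)
T(y) = y²
(-73*(-91) + (T(Z) - 1*(-18))) - B(-167) = (-73*(-91) + ((17/4)² - 1*(-18))) - (-5 - 167)² = (6643 + (289/16 + 18)) - 1*(-172)² = (6643 + 577/16) - 1*29584 = 106865/16 - 29584 = -366479/16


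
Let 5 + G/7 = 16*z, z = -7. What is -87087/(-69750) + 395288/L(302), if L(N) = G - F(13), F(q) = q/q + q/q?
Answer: -9166613191/19088250 ≈ -480.22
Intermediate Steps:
F(q) = 2 (F(q) = 1 + 1 = 2)
G = -819 (G = -35 + 7*(16*(-7)) = -35 + 7*(-112) = -35 - 784 = -819)
L(N) = -821 (L(N) = -819 - 1*2 = -819 - 2 = -821)
-87087/(-69750) + 395288/L(302) = -87087/(-69750) + 395288/(-821) = -87087*(-1/69750) + 395288*(-1/821) = 29029/23250 - 395288/821 = -9166613191/19088250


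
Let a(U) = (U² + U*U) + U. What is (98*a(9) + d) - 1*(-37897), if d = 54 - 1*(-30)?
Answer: 54739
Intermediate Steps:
a(U) = U + 2*U² (a(U) = (U² + U²) + U = 2*U² + U = U + 2*U²)
d = 84 (d = 54 + 30 = 84)
(98*a(9) + d) - 1*(-37897) = (98*(9*(1 + 2*9)) + 84) - 1*(-37897) = (98*(9*(1 + 18)) + 84) + 37897 = (98*(9*19) + 84) + 37897 = (98*171 + 84) + 37897 = (16758 + 84) + 37897 = 16842 + 37897 = 54739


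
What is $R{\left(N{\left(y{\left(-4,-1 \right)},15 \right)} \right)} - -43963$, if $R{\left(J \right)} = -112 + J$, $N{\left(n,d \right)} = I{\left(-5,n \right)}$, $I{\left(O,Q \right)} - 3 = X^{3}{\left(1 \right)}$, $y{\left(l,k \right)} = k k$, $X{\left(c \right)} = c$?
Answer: $43855$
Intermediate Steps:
$y{\left(l,k \right)} = k^{2}$
$I{\left(O,Q \right)} = 4$ ($I{\left(O,Q \right)} = 3 + 1^{3} = 3 + 1 = 4$)
$N{\left(n,d \right)} = 4$
$R{\left(N{\left(y{\left(-4,-1 \right)},15 \right)} \right)} - -43963 = \left(-112 + 4\right) - -43963 = -108 + 43963 = 43855$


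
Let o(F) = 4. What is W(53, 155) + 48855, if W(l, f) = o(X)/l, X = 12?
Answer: 2589319/53 ≈ 48855.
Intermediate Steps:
W(l, f) = 4/l
W(53, 155) + 48855 = 4/53 + 48855 = 2589319/53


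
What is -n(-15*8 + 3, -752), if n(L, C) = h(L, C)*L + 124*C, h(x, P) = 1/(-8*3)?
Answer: 745945/8 ≈ 93243.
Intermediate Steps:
h(x, P) = -1/24 (h(x, P) = 1/(-24) = -1/24)
n(L, C) = 124*C - L/24 (n(L, C) = -L/24 + 124*C = 124*C - L/24)
-n(-15*8 + 3, -752) = -(124*(-752) - (-15*8 + 3)/24) = -(-93248 - (-120 + 3)/24) = -(-93248 - 1/24*(-117)) = -(-93248 + 39/8) = -1*(-745945/8) = 745945/8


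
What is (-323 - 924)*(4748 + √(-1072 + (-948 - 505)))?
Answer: -5920756 - 6235*I*√101 ≈ -5.9208e+6 - 62661.0*I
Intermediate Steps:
(-323 - 924)*(4748 + √(-1072 + (-948 - 505))) = -1247*(4748 + √(-1072 - 1453)) = -1247*(4748 + √(-2525)) = -1247*(4748 + 5*I*√101) = -5920756 - 6235*I*√101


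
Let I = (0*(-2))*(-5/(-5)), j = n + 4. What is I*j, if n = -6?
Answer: 0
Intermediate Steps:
j = -2 (j = -6 + 4 = -2)
I = 0 (I = 0*(-5*(-⅕)) = 0*1 = 0)
I*j = 0*(-2) = 0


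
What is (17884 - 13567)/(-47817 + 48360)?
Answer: 1439/181 ≈ 7.9503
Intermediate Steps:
(17884 - 13567)/(-47817 + 48360) = 4317/543 = 4317*(1/543) = 1439/181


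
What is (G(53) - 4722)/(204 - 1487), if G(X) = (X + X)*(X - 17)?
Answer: 906/1283 ≈ 0.70616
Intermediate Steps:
G(X) = 2*X*(-17 + X) (G(X) = (2*X)*(-17 + X) = 2*X*(-17 + X))
(G(53) - 4722)/(204 - 1487) = (2*53*(-17 + 53) - 4722)/(204 - 1487) = (2*53*36 - 4722)/(-1283) = (3816 - 4722)*(-1/1283) = -906*(-1/1283) = 906/1283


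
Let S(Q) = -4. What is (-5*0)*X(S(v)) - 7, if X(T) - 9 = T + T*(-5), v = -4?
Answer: -7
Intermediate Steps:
X(T) = 9 - 4*T (X(T) = 9 + (T + T*(-5)) = 9 + (T - 5*T) = 9 - 4*T)
(-5*0)*X(S(v)) - 7 = (-5*0)*(9 - 4*(-4)) - 7 = 0*(9 + 16) - 7 = 0*25 - 7 = 0 - 7 = -7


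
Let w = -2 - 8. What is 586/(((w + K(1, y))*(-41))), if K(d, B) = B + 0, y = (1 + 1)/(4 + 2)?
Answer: 1758/1189 ≈ 1.4786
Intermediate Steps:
y = ⅓ (y = 2/6 = 2*(⅙) = ⅓ ≈ 0.33333)
K(d, B) = B
w = -10
586/(((w + K(1, y))*(-41))) = 586/(((-10 + ⅓)*(-41))) = 586/((-29/3*(-41))) = 586/(1189/3) = 586*(3/1189) = 1758/1189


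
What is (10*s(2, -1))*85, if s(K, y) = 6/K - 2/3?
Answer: 5950/3 ≈ 1983.3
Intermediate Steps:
s(K, y) = -⅔ + 6/K (s(K, y) = 6/K - 2*⅓ = 6/K - ⅔ = -⅔ + 6/K)
(10*s(2, -1))*85 = (10*(-⅔ + 6/2))*85 = (10*(-⅔ + 6*(½)))*85 = (10*(-⅔ + 3))*85 = (10*(7/3))*85 = (70/3)*85 = 5950/3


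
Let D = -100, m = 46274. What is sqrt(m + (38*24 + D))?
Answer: sqrt(47086) ≈ 216.99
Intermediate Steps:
sqrt(m + (38*24 + D)) = sqrt(46274 + (38*24 - 100)) = sqrt(46274 + (912 - 100)) = sqrt(46274 + 812) = sqrt(47086)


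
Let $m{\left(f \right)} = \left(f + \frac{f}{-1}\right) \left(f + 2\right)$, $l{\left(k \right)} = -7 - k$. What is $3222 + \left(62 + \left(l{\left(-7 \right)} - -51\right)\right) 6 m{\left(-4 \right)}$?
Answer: $3222$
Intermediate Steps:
$m{\left(f \right)} = 0$ ($m{\left(f \right)} = \left(f + f \left(-1\right)\right) \left(2 + f\right) = \left(f - f\right) \left(2 + f\right) = 0 \left(2 + f\right) = 0$)
$3222 + \left(62 + \left(l{\left(-7 \right)} - -51\right)\right) 6 m{\left(-4 \right)} = 3222 + \left(62 - -51\right) 6 \cdot 0 = 3222 + \left(62 + \left(\left(-7 + 7\right) + 51\right)\right) 0 = 3222 + \left(62 + \left(0 + 51\right)\right) 0 = 3222 + \left(62 + 51\right) 0 = 3222 + 113 \cdot 0 = 3222 + 0 = 3222$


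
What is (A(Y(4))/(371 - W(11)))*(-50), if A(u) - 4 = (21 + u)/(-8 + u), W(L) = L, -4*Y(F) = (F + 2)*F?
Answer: -205/504 ≈ -0.40675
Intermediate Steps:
Y(F) = -F*(2 + F)/4 (Y(F) = -(F + 2)*F/4 = -(2 + F)*F/4 = -F*(2 + F)/4)
A(u) = 4 + (21 + u)/(-8 + u)
(A(Y(4))/(371 - W(11)))*(-50) = (((-11 + 5*(-1/4*4*(2 + 4)))/(-8 - 1/4*4*(2 + 4)))/(371 - 1*11))*(-50) = (((-11 + 5*(-1/4*4*6))/(-8 - 1/4*4*6))/(371 - 11))*(-50) = (((-11 + 5*(-6))/(-8 - 6))/360)*(-50) = (((-11 - 30)/(-14))*(1/360))*(-50) = (-1/14*(-41)*(1/360))*(-50) = ((41/14)*(1/360))*(-50) = (41/5040)*(-50) = -205/504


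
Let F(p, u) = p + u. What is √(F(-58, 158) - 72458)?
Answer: 11*I*√598 ≈ 268.99*I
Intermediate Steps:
√(F(-58, 158) - 72458) = √((-58 + 158) - 72458) = √(100 - 72458) = √(-72358) = 11*I*√598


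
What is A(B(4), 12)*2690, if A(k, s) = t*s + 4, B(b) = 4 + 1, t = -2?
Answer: -53800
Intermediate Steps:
B(b) = 5
A(k, s) = 4 - 2*s (A(k, s) = -2*s + 4 = 4 - 2*s)
A(B(4), 12)*2690 = (4 - 2*12)*2690 = (4 - 24)*2690 = -20*2690 = -53800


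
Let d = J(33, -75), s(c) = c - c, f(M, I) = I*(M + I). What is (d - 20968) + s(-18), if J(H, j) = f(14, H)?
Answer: -19417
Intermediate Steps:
f(M, I) = I*(I + M)
J(H, j) = H*(14 + H) (J(H, j) = H*(H + 14) = H*(14 + H))
s(c) = 0
d = 1551 (d = 33*(14 + 33) = 33*47 = 1551)
(d - 20968) + s(-18) = (1551 - 20968) + 0 = -19417 + 0 = -19417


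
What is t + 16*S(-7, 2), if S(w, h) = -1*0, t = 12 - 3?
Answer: 9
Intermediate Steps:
t = 9
S(w, h) = 0
t + 16*S(-7, 2) = 9 + 16*0 = 9 + 0 = 9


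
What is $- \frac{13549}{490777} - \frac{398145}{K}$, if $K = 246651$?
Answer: $- \frac{66247427688}{40350212609} \approx -1.6418$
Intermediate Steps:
$- \frac{13549}{490777} - \frac{398145}{K} = - \frac{13549}{490777} - \frac{398145}{246651} = \left(-13549\right) \frac{1}{490777} - \frac{132715}{82217} = - \frac{13549}{490777} - \frac{132715}{82217} = - \frac{66247427688}{40350212609}$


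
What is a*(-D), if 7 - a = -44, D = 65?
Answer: -3315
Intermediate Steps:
a = 51 (a = 7 - 1*(-44) = 7 + 44 = 51)
a*(-D) = 51*(-1*65) = 51*(-65) = -3315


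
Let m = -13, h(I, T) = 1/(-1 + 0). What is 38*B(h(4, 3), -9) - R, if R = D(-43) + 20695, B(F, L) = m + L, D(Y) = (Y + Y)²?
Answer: -28927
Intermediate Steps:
h(I, T) = -1 (h(I, T) = 1/(-1) = -1)
D(Y) = 4*Y² (D(Y) = (2*Y)² = 4*Y²)
B(F, L) = -13 + L
R = 28091 (R = 4*(-43)² + 20695 = 4*1849 + 20695 = 7396 + 20695 = 28091)
38*B(h(4, 3), -9) - R = 38*(-13 - 9) - 1*28091 = 38*(-22) - 28091 = -836 - 28091 = -28927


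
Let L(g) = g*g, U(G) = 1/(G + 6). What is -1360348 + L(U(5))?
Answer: -164602107/121 ≈ -1.3603e+6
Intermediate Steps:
U(G) = 1/(6 + G)
L(g) = g**2
-1360348 + L(U(5)) = -1360348 + (1/(6 + 5))**2 = -1360348 + (1/11)**2 = -1360348 + 1/121 = -164602107/121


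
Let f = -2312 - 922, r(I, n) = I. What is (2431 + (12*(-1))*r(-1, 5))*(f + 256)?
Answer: -7275254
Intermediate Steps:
f = -3234
(2431 + (12*(-1))*r(-1, 5))*(f + 256) = (2431 + (12*(-1))*(-1))*(-3234 + 256) = (2431 - 12*(-1))*(-2978) = (2431 + 12)*(-2978) = 2443*(-2978) = -7275254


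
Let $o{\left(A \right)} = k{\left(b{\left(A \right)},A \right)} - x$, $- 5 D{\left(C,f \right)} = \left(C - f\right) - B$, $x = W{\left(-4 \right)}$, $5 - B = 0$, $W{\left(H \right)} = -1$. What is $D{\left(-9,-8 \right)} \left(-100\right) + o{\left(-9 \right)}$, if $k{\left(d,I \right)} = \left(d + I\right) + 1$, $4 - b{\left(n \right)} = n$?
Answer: $-114$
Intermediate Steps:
$b{\left(n \right)} = 4 - n$
$k{\left(d,I \right)} = 1 + I + d$ ($k{\left(d,I \right)} = \left(I + d\right) + 1 = 1 + I + d$)
$B = 5$ ($B = 5 - 0 = 5 + 0 = 5$)
$x = -1$
$D{\left(C,f \right)} = 1 - \frac{C}{5} + \frac{f}{5}$ ($D{\left(C,f \right)} = - \frac{\left(C - f\right) - 5}{5} = - \frac{-5 + C - f}{5} = 1 - \frac{C}{5} + \frac{f}{5}$)
$o{\left(A \right)} = 6$ ($o{\left(A \right)} = \left(1 + A - \left(-4 + A\right)\right) - -1 = 5 + 1 = 6$)
$D{\left(-9,-8 \right)} \left(-100\right) + o{\left(-9 \right)} = \left(1 - - \frac{9}{5} + \frac{1}{5} \left(-8\right)\right) \left(-100\right) + 6 = \left(1 + \frac{9}{5} - \frac{8}{5}\right) \left(-100\right) + 6 = \frac{6}{5} \left(-100\right) + 6 = -120 + 6 = -114$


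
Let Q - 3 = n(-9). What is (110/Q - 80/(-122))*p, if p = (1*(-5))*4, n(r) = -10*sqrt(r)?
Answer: -376600/18483 - 22000*I/303 ≈ -20.375 - 72.607*I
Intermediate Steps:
Q = 3 - 30*I ≈ 3.0 - 30.0*I
p = -20 (p = -5*4 = -20)
(110/Q - 80/(-122))*p = (110/(3 - 30*I) - 80/(-122))*(-20) = (110*((3 + 30*I)/909) - 80*(-1/122))*(-20) = (110*(3 + 30*I)/909 + 40/61)*(-20) = (40/61 + 110*(3 + 30*I)/909)*(-20) = -800/61 - 2200*(3 + 30*I)/909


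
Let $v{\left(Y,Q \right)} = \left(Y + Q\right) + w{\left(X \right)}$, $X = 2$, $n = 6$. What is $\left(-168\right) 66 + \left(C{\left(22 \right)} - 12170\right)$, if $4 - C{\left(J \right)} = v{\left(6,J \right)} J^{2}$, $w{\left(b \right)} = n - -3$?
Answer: $-41162$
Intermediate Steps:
$w{\left(b \right)} = 9$ ($w{\left(b \right)} = 6 - -3 = 6 + 3 = 9$)
$v{\left(Y,Q \right)} = 9 + Q + Y$ ($v{\left(Y,Q \right)} = \left(Y + Q\right) + 9 = \left(Q + Y\right) + 9 = 9 + Q + Y$)
$C{\left(J \right)} = 4 - J^{2} \left(15 + J\right)$ ($C{\left(J \right)} = 4 - \left(9 + J + 6\right) J^{2} = 4 - \left(15 + J\right) J^{2} = 4 - J^{2} \left(15 + J\right)$)
$\left(-168\right) 66 + \left(C{\left(22 \right)} - 12170\right) = \left(-168\right) 66 + \left(\left(4 - 22^{2} \left(15 + 22\right)\right) - 12170\right) = -11088 + \left(\left(4 - 484 \cdot 37\right) - 12170\right) = -11088 + \left(\left(4 - 17908\right) - 12170\right) = -11088 - 30074 = -41162$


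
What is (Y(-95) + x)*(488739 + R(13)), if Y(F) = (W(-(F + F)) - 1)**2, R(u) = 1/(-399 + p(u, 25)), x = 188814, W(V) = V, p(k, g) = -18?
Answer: 15253722504890/139 ≈ 1.0974e+11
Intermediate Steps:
R(u) = -1/417 (R(u) = 1/(-399 - 18) = 1/(-417) = -1/417)
Y(F) = (-1 - 2*F)**2 (Y(F) = (-(F + F) - 1)**2 = (-2*F - 1)**2 = (-1 - 2*F)**2)
(Y(-95) + x)*(488739 + R(13)) = ((1 + 2*(-95))**2 + 188814)*(488739 - 1/417) = ((1 - 190)**2 + 188814)*(203804162/417) = ((-189)**2 + 188814)*(203804162/417) = (35721 + 188814)*(203804162/417) = 224535*(203804162/417) = 15253722504890/139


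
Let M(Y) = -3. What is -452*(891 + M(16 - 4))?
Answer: -401376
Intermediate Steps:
-452*(891 + M(16 - 4)) = -452*(891 - 3) = -452*888 = -401376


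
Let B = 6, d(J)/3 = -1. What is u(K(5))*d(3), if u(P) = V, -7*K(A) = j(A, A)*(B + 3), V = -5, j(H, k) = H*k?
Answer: 15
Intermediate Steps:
d(J) = -3 (d(J) = 3*(-1) = -3)
K(A) = -9*A²/7 (K(A) = -A*A*(6 + 3)/7 = -A²*9/7 = -9*A²/7)
u(P) = -5
u(K(5))*d(3) = -5*(-3) = 15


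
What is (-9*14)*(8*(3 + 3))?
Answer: -6048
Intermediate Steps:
(-9*14)*(8*(3 + 3)) = -1008*6 = -126*48 = -6048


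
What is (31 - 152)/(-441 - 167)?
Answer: 121/608 ≈ 0.19901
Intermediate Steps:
(31 - 152)/(-441 - 167) = -121/(-608) = -121*(-1/608) = 121/608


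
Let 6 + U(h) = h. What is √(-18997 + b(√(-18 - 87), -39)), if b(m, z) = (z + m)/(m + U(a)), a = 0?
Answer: √3*√((37981 - 6332*I*√105)/(-6 + I*√105)) ≈ 0.0087005 + 137.82*I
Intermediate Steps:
U(h) = -6 + h
b(m, z) = (m + z)/(-6 + m) (b(m, z) = (z + m)/(m + (-6 + 0)) = (m + z)/(m - 6) = (m + z)/(-6 + m))
√(-18997 + b(√(-18 - 87), -39)) = √(-18997 + (√(-18 - 87) - 39)/(-6 + √(-18 - 87))) = √(-18997 + (√(-105) - 39)/(-6 + √(-105))) = √(-18997 + (I*√105 - 39)/(-6 + I*√105)) = √(-18997 + (-39 + I*√105)/(-6 + I*√105))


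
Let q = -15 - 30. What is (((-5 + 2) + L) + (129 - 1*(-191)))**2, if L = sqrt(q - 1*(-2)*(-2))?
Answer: 100440 + 4438*I ≈ 1.0044e+5 + 4438.0*I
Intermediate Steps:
q = -45
L = 7*I (L = sqrt(-45 - 1*(-2)*(-2)) = sqrt(-45 + 2*(-2)) = sqrt(-45 - 4) = sqrt(-49) = 7*I ≈ 7.0*I)
(((-5 + 2) + L) + (129 - 1*(-191)))**2 = (((-5 + 2) + 7*I) + (129 - 1*(-191)))**2 = ((-3 + 7*I) + (129 + 191))**2 = ((-3 + 7*I) + 320)**2 = (317 + 7*I)**2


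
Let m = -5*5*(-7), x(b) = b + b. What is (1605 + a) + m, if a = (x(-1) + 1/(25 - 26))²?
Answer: 1789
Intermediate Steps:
x(b) = 2*b
a = 9 (a = (2*(-1) + 1/(25 - 26))² = (-2 + 1/(-1))² = (-2 - 1)² = (-3)² = 9)
m = 175 (m = -25*(-7) = 175)
(1605 + a) + m = (1605 + 9) + 175 = 1614 + 175 = 1789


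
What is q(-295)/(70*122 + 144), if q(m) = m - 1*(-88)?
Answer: -207/8684 ≈ -0.023837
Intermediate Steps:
q(m) = 88 + m (q(m) = m + 88 = 88 + m)
q(-295)/(70*122 + 144) = (88 - 295)/(70*122 + 144) = -207/(8540 + 144) = -207/8684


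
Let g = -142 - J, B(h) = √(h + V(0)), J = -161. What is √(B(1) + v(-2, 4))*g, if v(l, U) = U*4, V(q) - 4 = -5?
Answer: 76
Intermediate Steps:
V(q) = -1 (V(q) = 4 - 5 = -1)
v(l, U) = 4*U
B(h) = √(-1 + h) (B(h) = √(h - 1) = √(-1 + h))
g = 19 (g = -142 - 1*(-161) = -142 + 161 = 19)
√(B(1) + v(-2, 4))*g = √(√(-1 + 1) + 4*4)*19 = √(√0 + 16)*19 = √(0 + 16)*19 = √16*19 = 4*19 = 76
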